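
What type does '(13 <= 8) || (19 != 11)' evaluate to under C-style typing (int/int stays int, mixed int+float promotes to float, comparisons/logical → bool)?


Operand types: bool || bool
Rule: logical operators take bool operands and yield bool
Result type: bool


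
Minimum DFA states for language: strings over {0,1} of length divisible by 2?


Track length mod 2: states 0..1, accept at 0
Minimal DFA: 2 states


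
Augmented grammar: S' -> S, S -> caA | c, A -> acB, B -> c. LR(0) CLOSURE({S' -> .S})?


Start: S' -> .S
For each item with dot before a nonterminal B, add B -> .γ for every B-production
Closure: [S' -> .S, S -> .caA, S -> .c]


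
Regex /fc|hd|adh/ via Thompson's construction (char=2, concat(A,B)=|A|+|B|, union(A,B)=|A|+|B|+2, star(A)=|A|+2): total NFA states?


Syntax tree has 7 char leaf(s), 2 union(s), 0 star(s)
chars contribute 7×2 = 14; each union adds +2; each star adds +2
Total: 14 + 4 + 0 = 18 states


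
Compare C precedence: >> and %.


'%' is multiplicative (level 10); '>>' is shift (level 8)
Higher level binds tighter
'%' has higher precedence than '>>'


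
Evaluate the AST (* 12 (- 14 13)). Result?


Evaluate inner: (- 14 13) = 1
Evaluate root: (* 12 1) = 12
Result: 12


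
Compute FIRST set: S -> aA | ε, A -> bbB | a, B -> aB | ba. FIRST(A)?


Per alternative of A: FIRST(bbB) = {b}; FIRST(a) = {a}
FIRST(A) = {a, b}


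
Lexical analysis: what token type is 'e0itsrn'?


Pattern: letter/underscore followed by alphanumerics, not a keyword
Type: IDENTIFIER


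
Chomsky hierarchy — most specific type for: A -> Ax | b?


Left-linear: every RHS is a terminal or one nonterminal followed by a terminal
Classification: Type 3 (Regular)


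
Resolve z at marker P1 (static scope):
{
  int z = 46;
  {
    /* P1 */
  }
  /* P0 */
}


P1's block does not declare z; resolves to the enclosing declaration at depth 0
z = 46


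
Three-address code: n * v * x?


Break into single-operator statements:
t1 = n * v
t2 = t1 * x


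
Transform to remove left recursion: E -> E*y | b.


Left-recursive alternatives: E*y; non-recursive: b
Introduce E': E -> bE', E' -> *yE' | ε


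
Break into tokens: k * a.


Scan left to right, longest-match per lexeme
Tokens: ID(k), OP(*), ID(a)


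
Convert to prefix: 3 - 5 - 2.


left-to-right (same/higher precedence on left): tree is (- (- 3 5) 2)
Prefix: - - 3 5 2


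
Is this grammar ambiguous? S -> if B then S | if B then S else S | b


dangling else: 'if B then if B then b else b' parses two ways
Ambiguous


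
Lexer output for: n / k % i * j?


Scan left to right, longest-match per lexeme
Tokens: ID(n), OP(/), ID(k), OP(%), ID(i), OP(*), ID(j)


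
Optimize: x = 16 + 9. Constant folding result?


16 + 9 = 25 at compile time
Optimized: x = 25


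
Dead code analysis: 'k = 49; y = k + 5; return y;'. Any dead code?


k is read by y's definition; y is returned
No dead code


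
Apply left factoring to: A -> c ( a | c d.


Common prefix: 'c'
Factored: A -> c A', A' -> ( a | d


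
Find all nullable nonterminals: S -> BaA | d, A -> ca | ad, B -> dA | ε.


A nonterminal is nullable iff some alternative derives ε (directly, or every symbol in it is nullable)
Nullable: {B}


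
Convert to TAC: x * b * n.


Break into single-operator statements:
t1 = x * b
t2 = t1 * n


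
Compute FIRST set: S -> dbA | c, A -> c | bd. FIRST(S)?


Per alternative of S: FIRST(dbA) = {d}; FIRST(c) = {c}
FIRST(S) = {c, d}


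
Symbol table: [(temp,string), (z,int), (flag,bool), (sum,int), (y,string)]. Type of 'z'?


Lookup 'z' → type int


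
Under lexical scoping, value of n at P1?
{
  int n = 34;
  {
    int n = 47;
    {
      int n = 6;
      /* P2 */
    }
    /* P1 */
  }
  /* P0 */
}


n declared in the same block as P1
n = 47


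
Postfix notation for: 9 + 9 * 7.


* has higher precedence, evaluate 9*7 first
Postfix: 9 9 7 * +


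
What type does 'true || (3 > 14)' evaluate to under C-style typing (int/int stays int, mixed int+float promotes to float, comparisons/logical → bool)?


Operand types: bool || bool
Rule: logical operators take bool operands and yield bool
Result type: bool


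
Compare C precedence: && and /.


'/' is multiplicative (level 10); '&&' is logical AND (level 2)
Higher level binds tighter
'/' has higher precedence than '&&'


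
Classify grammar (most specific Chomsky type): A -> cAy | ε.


Single nonterminal LHS, but c^n y^n is not regular
Classification: Type 2 (Context-Free)


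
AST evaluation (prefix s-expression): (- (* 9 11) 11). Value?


Evaluate inner: (* 9 11) = 99
Evaluate root: (- 99 11) = 88
Result: 88


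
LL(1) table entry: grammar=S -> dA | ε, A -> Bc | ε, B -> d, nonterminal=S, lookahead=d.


For [S, d]: 'd' ∈ FIRST(dA)
Entry: S -> dA


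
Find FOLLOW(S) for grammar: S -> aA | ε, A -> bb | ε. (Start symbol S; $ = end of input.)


$ ∈ FOLLOW(S). For each A -> αBβ: add FIRST(β)\{ε} to FOLLOW(B); if β nullable, add FOLLOW(A).
FOLLOW(S) = {$}


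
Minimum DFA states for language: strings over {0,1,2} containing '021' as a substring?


KMP-style automaton: 3 progress states + 1 absorbing accept = 4
Minimal DFA: 4 states


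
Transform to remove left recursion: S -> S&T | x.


Left-recursive alternatives: S&T; non-recursive: x
Introduce S': S -> xS', S' -> &TS' | ε


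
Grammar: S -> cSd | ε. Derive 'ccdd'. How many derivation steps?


Derivation: S => cSd => ccSdd => ccdd
Steps: 3


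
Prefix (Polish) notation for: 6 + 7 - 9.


left-to-right (same/higher precedence on left): tree is (- (+ 6 7) 9)
Prefix: - + 6 7 9


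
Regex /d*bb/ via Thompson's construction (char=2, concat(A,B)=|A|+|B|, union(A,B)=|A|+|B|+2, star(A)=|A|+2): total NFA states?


Syntax tree has 3 char leaf(s), 0 union(s), 1 star(s)
chars contribute 3×2 = 6; each union adds +2; each star adds +2
Total: 6 + 0 + 2 = 8 states


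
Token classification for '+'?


Pattern: operator symbol
Type: OPERATOR


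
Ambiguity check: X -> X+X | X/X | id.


'id+id/id' has two parse trees (no precedence encoded between + and /)
Ambiguous


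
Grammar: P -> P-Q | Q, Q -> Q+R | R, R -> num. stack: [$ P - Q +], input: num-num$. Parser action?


no handle; shift 'num'
Action: shift


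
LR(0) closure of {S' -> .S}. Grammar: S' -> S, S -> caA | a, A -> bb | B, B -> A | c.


Start: S' -> .S
For each item with dot before a nonterminal B, add B -> .γ for every B-production
Closure: [S' -> .S, S -> .caA, S -> .a]


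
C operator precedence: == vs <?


'<' is relational (level 7); '==' is equality (level 6)
Higher level binds tighter
'<' has higher precedence than '=='


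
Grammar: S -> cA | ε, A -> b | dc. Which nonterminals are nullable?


A nonterminal is nullable iff some alternative derives ε (directly, or every symbol in it is nullable)
Nullable: {S}


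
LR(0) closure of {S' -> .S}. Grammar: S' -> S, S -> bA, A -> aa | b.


Start: S' -> .S
For each item with dot before a nonterminal B, add B -> .γ for every B-production
Closure: [S' -> .S, S -> .bA]


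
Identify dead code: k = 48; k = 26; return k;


first assignment to k is overwritten before any read
Dead: 'k = 48'


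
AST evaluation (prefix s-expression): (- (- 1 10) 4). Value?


Evaluate inner: (- 1 10) = -9
Evaluate root: (- -9 4) = -13
Result: -13


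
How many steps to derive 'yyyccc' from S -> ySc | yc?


Derivation: S => ySc => yyScc => yyyccc
Steps: 3


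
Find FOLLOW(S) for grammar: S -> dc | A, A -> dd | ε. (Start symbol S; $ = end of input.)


$ ∈ FOLLOW(S). For each A -> αBβ: add FIRST(β)\{ε} to FOLLOW(B); if β nullable, add FOLLOW(A).
FOLLOW(S) = {$}


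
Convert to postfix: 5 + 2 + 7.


Left to right (same or higher precedence on left)
Postfix: 5 2 + 7 +


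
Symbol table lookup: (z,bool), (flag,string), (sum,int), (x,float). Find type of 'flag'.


Lookup 'flag' → type string


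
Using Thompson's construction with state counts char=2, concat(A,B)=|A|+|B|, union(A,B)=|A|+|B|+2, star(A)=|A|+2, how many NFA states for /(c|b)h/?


Syntax tree has 3 char leaf(s), 1 union(s), 0 star(s)
chars contribute 3×2 = 6; each union adds +2; each star adds +2
Total: 6 + 2 + 0 = 8 states


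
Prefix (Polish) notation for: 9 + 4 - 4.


left-to-right (same/higher precedence on left): tree is (- (+ 9 4) 4)
Prefix: - + 9 4 4


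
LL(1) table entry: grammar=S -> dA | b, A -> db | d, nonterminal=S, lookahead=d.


For [S, d]: 'd' ∈ FIRST(dA)
Entry: S -> dA


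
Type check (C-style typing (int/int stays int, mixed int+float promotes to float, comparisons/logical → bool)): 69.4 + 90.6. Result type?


Operand types: float + float
Rule: mixed int/float promotes to float; int/int stays int
Result type: float


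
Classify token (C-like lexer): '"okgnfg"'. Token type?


Pattern: double-quoted sequence
Type: STRING_LITERAL


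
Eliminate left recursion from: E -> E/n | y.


Left-recursive alternatives: E/n; non-recursive: y
Introduce E': E -> yE', E' -> /nE' | ε


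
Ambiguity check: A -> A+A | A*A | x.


'x+x*x' has two parse trees (no precedence encoded between + and *)
Ambiguous


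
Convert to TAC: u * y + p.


Break into single-operator statements:
t1 = u * y
t2 = t1 + p


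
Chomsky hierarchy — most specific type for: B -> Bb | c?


Left-linear: every RHS is a terminal or one nonterminal followed by a terminal
Classification: Type 3 (Regular)


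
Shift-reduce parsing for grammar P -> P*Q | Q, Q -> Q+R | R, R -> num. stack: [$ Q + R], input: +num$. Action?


handle 'Q+R' on top
Action: reduce (Q -> Q+R)


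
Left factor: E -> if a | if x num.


Common prefix: 'if'
Factored: E -> if E', E' -> a | x num


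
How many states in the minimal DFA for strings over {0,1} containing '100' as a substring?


KMP-style automaton: 3 progress states + 1 absorbing accept = 4
Minimal DFA: 4 states


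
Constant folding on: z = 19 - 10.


19 - 10 = 9 at compile time
Optimized: z = 9


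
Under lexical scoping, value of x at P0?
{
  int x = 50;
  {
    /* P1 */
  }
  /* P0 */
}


x declared in the same block as P0
x = 50


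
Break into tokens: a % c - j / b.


Scan left to right, longest-match per lexeme
Tokens: ID(a), OP(%), ID(c), OP(-), ID(j), OP(/), ID(b)


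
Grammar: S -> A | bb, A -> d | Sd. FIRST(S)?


Per alternative of S: FIRST(A) = {b, d}; FIRST(bb) = {b}
FIRST(S) = {b, d}


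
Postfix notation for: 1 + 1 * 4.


* has higher precedence, evaluate 1*4 first
Postfix: 1 1 4 * +


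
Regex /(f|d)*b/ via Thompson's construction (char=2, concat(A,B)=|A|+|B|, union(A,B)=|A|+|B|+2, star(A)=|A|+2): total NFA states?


Syntax tree has 3 char leaf(s), 1 union(s), 1 star(s)
chars contribute 3×2 = 6; each union adds +2; each star adds +2
Total: 6 + 2 + 2 = 10 states


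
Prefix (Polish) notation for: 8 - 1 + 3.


left-to-right (same/higher precedence on left): tree is (+ (- 8 1) 3)
Prefix: + - 8 1 3


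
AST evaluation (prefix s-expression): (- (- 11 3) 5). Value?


Evaluate inner: (- 11 3) = 8
Evaluate root: (- 8 5) = 3
Result: 3


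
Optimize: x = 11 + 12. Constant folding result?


11 + 12 = 23 at compile time
Optimized: x = 23


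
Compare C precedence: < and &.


'<' is relational (level 7); '&' is bitwise AND (level 5)
Higher level binds tighter
'<' has higher precedence than '&'


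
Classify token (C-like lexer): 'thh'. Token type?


Pattern: letter/underscore followed by alphanumerics, not a keyword
Type: IDENTIFIER


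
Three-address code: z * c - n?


Break into single-operator statements:
t1 = z * c
t2 = t1 - n


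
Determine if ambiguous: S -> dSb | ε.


balanced d^n…b^n: each string has a unique parse
Unambiguous


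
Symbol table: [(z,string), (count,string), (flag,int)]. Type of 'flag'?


Lookup 'flag' → type int


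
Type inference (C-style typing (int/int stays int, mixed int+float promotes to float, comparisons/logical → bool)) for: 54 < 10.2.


Operand types: int < float
Rule: comparison yields bool
Result type: bool


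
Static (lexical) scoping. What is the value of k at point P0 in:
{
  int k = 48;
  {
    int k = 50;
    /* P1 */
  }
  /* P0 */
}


k declared in the same block as P0
k = 48


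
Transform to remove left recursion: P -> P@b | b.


Left-recursive alternatives: P@b; non-recursive: b
Introduce P': P -> bP', P' -> @bP' | ε


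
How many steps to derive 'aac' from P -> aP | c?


Derivation: P => aP => aaP => aac
Steps: 3


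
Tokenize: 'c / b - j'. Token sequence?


Scan left to right, longest-match per lexeme
Tokens: ID(c), OP(/), ID(b), OP(-), ID(j)


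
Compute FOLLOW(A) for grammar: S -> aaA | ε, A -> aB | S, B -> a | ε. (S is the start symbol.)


$ ∈ FOLLOW(S). For each A -> αBβ: add FIRST(β)\{ε} to FOLLOW(B); if β nullable, add FOLLOW(A).
FOLLOW(A) = {$}


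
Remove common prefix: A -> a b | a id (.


Common prefix: 'a'
Factored: A -> a A', A' -> b | id (


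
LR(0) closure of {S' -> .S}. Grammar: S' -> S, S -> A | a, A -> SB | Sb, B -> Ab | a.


Start: S' -> .S
For each item with dot before a nonterminal B, add B -> .γ for every B-production
Closure: [S' -> .S, S -> .A, S -> .a, A -> .SB, A -> .Sb]


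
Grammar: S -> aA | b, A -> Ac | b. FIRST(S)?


Per alternative of S: FIRST(aA) = {a}; FIRST(b) = {b}
FIRST(S) = {a, b}


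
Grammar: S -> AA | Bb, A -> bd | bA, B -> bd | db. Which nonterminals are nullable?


A nonterminal is nullable iff some alternative derives ε (directly, or every symbol in it is nullable)
Nullable: {}


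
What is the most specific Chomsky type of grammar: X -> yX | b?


Right-linear: every RHS is a terminal or a terminal followed by one nonterminal
Classification: Type 3 (Regular)


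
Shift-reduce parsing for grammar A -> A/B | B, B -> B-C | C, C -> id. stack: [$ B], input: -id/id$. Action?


shift '-' to continue B -> B-C
Action: shift


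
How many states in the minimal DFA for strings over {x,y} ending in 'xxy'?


Track the longest suffix of input matching a prefix of 'xxy': 4 classes (prefixes of length 0..3)
Minimal DFA: 4 states


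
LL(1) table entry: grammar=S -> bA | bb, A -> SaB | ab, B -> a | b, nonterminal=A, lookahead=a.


For [A, a]: 'a' ∈ FIRST(ab)
Entry: A -> ab


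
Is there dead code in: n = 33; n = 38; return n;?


first assignment to n is overwritten before any read
Dead: 'n = 33'


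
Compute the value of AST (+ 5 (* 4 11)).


Evaluate inner: (* 4 11) = 44
Evaluate root: (+ 5 44) = 49
Result: 49


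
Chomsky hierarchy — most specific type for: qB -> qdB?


LHS has context (more than one symbol) and |LHS| ≤ |RHS|
Classification: Type 1 (Context-Sensitive)


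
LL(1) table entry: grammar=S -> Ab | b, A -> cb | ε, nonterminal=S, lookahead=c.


For [S, c]: 'c' ∈ FIRST(Ab)
Entry: S -> Ab


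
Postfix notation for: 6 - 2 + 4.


Left to right (same or higher precedence on left)
Postfix: 6 2 - 4 +


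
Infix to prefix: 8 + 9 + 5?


left-to-right (same/higher precedence on left): tree is (+ (+ 8 9) 5)
Prefix: + + 8 9 5


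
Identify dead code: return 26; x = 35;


statement follows a return and is unreachable
Dead: 'x = 35'


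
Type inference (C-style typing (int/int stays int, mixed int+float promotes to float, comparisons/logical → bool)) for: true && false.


Operand types: bool && bool
Rule: logical operators take bool operands and yield bool
Result type: bool


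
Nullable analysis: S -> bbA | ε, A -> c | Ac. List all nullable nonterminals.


A nonterminal is nullable iff some alternative derives ε (directly, or every symbol in it is nullable)
Nullable: {S}


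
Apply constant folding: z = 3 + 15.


3 + 15 = 18 at compile time
Optimized: z = 18


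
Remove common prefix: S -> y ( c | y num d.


Common prefix: 'y'
Factored: S -> y S', S' -> ( c | num d


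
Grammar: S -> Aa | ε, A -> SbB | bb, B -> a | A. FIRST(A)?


Per alternative of A: FIRST(SbB) = {b}; FIRST(bb) = {b}
FIRST(A) = {b}


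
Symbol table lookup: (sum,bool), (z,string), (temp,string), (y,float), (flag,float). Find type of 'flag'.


Lookup 'flag' → type float


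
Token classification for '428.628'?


Pattern: digits with a decimal point
Type: FLOAT_LITERAL


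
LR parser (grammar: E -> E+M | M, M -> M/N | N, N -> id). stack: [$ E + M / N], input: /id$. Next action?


handle 'M/N' on top
Action: reduce (M -> M/N)


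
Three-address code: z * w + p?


Break into single-operator statements:
t1 = z * w
t2 = t1 + p


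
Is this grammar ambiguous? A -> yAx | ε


balanced y^n…x^n: each string has a unique parse
Unambiguous


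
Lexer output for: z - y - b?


Scan left to right, longest-match per lexeme
Tokens: ID(z), OP(-), ID(y), OP(-), ID(b)


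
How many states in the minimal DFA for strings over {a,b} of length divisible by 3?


Track length mod 3: states 0..2, accept at 0
Minimal DFA: 3 states


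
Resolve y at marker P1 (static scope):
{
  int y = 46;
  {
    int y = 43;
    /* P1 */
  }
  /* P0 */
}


y declared in the same block as P1
y = 43


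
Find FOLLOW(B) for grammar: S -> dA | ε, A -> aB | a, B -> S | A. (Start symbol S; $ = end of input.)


$ ∈ FOLLOW(S). For each A -> αBβ: add FIRST(β)\{ε} to FOLLOW(B); if β nullable, add FOLLOW(A).
FOLLOW(B) = {$}


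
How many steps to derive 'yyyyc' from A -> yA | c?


Derivation: A => yA => yyA => yyyA => yyyyA => yyyyc
Steps: 5


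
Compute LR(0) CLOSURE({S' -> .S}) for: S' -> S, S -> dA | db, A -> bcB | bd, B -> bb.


Start: S' -> .S
For each item with dot before a nonterminal B, add B -> .γ for every B-production
Closure: [S' -> .S, S -> .dA, S -> .db]


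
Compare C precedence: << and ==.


'<<' is shift (level 8); '==' is equality (level 6)
Higher level binds tighter
'<<' has higher precedence than '=='


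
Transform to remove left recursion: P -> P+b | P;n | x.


Left-recursive alternatives: P+b, P;n; non-recursive: x
Introduce P': P -> xP', P' -> +bP' | ;nP' | ε


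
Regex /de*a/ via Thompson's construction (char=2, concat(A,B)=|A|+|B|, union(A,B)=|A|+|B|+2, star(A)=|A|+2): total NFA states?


Syntax tree has 3 char leaf(s), 0 union(s), 1 star(s)
chars contribute 3×2 = 6; each union adds +2; each star adds +2
Total: 6 + 0 + 2 = 8 states


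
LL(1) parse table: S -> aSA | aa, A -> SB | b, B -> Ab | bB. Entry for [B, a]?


For [B, a]: 'a' ∈ FIRST(Ab)
Entry: B -> Ab


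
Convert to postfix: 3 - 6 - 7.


Left to right (same or higher precedence on left)
Postfix: 3 6 - 7 -


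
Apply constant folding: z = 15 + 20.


15 + 20 = 35 at compile time
Optimized: z = 35


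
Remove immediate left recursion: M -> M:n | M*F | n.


Left-recursive alternatives: M:n, M*F; non-recursive: n
Introduce M': M -> nM', M' -> :nM' | *FM' | ε


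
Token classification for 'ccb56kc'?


Pattern: letter/underscore followed by alphanumerics, not a keyword
Type: IDENTIFIER


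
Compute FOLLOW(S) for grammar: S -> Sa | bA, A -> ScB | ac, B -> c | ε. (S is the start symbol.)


$ ∈ FOLLOW(S). For each A -> αBβ: add FIRST(β)\{ε} to FOLLOW(B); if β nullable, add FOLLOW(A).
FOLLOW(S) = {$, a, c}


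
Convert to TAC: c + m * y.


Break into single-operator statements:
t1 = m * y
t2 = c + t1


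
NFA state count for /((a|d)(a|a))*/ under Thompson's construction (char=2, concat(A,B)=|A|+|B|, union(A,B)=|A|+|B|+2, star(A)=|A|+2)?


Syntax tree has 4 char leaf(s), 2 union(s), 1 star(s)
chars contribute 4×2 = 8; each union adds +2; each star adds +2
Total: 8 + 4 + 2 = 14 states


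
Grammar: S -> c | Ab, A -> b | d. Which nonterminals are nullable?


A nonterminal is nullable iff some alternative derives ε (directly, or every symbol in it is nullable)
Nullable: {}


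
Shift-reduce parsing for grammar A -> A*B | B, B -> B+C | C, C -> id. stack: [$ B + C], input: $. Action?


handle 'B+C' on top
Action: reduce (B -> B+C)


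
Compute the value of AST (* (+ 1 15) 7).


Evaluate inner: (+ 1 15) = 16
Evaluate root: (* 16 7) = 112
Result: 112


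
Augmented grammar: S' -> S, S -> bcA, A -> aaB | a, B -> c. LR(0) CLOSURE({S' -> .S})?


Start: S' -> .S
For each item with dot before a nonterminal B, add B -> .γ for every B-production
Closure: [S' -> .S, S -> .bcA]


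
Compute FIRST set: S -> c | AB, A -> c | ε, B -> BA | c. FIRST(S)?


Per alternative of S: FIRST(c) = {c}; FIRST(AB) = {c}
FIRST(S) = {c}


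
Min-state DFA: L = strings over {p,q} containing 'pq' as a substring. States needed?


KMP-style automaton: 2 progress states + 1 absorbing accept = 3
Minimal DFA: 3 states


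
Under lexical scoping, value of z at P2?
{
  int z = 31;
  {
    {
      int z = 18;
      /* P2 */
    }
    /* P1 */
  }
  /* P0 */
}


z declared in the same block as P2
z = 18


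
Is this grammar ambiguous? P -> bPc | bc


balanced b^n…c^n: each string has a unique parse
Unambiguous


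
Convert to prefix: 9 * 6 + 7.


left-to-right (same/higher precedence on left): tree is (+ (* 9 6) 7)
Prefix: + * 9 6 7


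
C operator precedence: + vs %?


'%' is multiplicative (level 10); '+' is additive (level 9)
Higher level binds tighter
'%' has higher precedence than '+'


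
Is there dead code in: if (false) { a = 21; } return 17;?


condition is constant false, so the whole block is unreachable
Dead: 'if (false) { a = 21; }'


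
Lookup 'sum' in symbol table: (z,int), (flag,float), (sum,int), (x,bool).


Lookup 'sum' → type int


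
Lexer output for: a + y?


Scan left to right, longest-match per lexeme
Tokens: ID(a), OP(+), ID(y)


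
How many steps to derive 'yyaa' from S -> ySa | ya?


Derivation: S => ySa => yyaa
Steps: 2


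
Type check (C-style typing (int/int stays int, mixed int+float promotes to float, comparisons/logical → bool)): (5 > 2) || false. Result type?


Operand types: bool || bool
Rule: logical operators take bool operands and yield bool
Result type: bool


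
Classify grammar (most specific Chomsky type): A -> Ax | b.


Left-linear: every RHS is a terminal or one nonterminal followed by a terminal
Classification: Type 3 (Regular)


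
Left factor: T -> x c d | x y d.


Common prefix: 'x'
Factored: T -> x T', T' -> c d | y d


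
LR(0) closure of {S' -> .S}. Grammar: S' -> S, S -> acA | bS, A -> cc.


Start: S' -> .S
For each item with dot before a nonterminal B, add B -> .γ for every B-production
Closure: [S' -> .S, S -> .acA, S -> .bS]


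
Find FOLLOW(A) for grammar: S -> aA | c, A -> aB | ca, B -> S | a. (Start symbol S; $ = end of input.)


$ ∈ FOLLOW(S). For each A -> αBβ: add FIRST(β)\{ε} to FOLLOW(B); if β nullable, add FOLLOW(A).
FOLLOW(A) = {$}


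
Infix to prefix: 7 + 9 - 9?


left-to-right (same/higher precedence on left): tree is (- (+ 7 9) 9)
Prefix: - + 7 9 9


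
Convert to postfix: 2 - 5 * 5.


* has higher precedence, evaluate 5*5 first
Postfix: 2 5 5 * -


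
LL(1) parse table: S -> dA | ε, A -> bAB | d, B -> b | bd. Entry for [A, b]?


For [A, b]: 'b' ∈ FIRST(bAB)
Entry: A -> bAB


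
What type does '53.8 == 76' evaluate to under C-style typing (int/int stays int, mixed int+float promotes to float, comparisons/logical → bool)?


Operand types: float == int
Rule: comparison yields bool
Result type: bool


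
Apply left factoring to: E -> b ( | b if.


Common prefix: 'b'
Factored: E -> b E', E' -> ( | if


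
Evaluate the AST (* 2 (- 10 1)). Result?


Evaluate inner: (- 10 1) = 9
Evaluate root: (* 2 9) = 18
Result: 18


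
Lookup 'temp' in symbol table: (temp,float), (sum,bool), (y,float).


Lookup 'temp' → type float


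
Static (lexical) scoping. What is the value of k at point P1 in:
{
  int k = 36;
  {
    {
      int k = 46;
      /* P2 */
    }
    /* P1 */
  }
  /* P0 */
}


P1's block does not declare k; resolves to the enclosing declaration at depth 0
k = 36


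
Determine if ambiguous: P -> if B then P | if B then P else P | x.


dangling else: 'if B then if B then x else x' parses two ways
Ambiguous


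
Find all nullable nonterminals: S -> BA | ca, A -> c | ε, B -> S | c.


A nonterminal is nullable iff some alternative derives ε (directly, or every symbol in it is nullable)
Nullable: {A}


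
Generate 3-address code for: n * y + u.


Break into single-operator statements:
t1 = n * y
t2 = t1 + u


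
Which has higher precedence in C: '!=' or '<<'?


'<<' is shift (level 8); '!=' is equality (level 6)
Higher level binds tighter
'<<' has higher precedence than '!='


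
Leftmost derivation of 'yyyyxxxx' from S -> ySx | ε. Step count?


Derivation: S => ySx => yySxx => yyySxxx => yyyySxxxx => yyyyxxxx
Steps: 5


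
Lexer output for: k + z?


Scan left to right, longest-match per lexeme
Tokens: ID(k), OP(+), ID(z)


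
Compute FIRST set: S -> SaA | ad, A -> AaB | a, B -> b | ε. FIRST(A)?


Per alternative of A: FIRST(AaB) = {a}; FIRST(a) = {a}
FIRST(A) = {a}


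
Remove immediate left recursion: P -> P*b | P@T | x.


Left-recursive alternatives: P*b, P@T; non-recursive: x
Introduce P': P -> xP', P' -> *bP' | @TP' | ε


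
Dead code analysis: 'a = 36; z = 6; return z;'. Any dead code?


a is assigned but never read
Dead: 'a = 36'


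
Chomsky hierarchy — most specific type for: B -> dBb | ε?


Single nonterminal LHS, but d^n b^n is not regular
Classification: Type 2 (Context-Free)


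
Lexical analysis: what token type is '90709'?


Pattern: digits only
Type: INTEGER_LITERAL


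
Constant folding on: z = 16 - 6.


16 - 6 = 10 at compile time
Optimized: z = 10


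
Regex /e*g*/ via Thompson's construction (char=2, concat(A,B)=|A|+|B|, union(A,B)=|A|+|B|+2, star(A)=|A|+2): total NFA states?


Syntax tree has 2 char leaf(s), 0 union(s), 2 star(s)
chars contribute 2×2 = 4; each union adds +2; each star adds +2
Total: 4 + 0 + 4 = 8 states


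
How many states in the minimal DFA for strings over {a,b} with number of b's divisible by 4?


Track (count of b) mod 4: states 0..3, accept at 0
Minimal DFA: 4 states


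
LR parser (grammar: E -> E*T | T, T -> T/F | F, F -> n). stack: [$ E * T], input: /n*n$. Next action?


'/' can extend T; shift to build T -> T/F
Action: shift


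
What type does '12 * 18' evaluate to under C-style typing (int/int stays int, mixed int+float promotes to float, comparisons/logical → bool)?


Operand types: int * int
Rule: mixed int/float promotes to float; int/int stays int
Result type: int


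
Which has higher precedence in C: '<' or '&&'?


'<' is relational (level 7); '&&' is logical AND (level 2)
Higher level binds tighter
'<' has higher precedence than '&&'


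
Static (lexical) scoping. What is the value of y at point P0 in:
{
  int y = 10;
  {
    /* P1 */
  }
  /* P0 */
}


y declared in the same block as P0
y = 10


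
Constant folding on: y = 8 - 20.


8 - 20 = -12 at compile time
Optimized: y = -12


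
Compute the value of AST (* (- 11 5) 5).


Evaluate inner: (- 11 5) = 6
Evaluate root: (* 6 5) = 30
Result: 30


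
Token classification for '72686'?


Pattern: digits only
Type: INTEGER_LITERAL


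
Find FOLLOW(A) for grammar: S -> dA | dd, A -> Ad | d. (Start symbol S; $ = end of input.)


$ ∈ FOLLOW(S). For each A -> αBβ: add FIRST(β)\{ε} to FOLLOW(B); if β nullable, add FOLLOW(A).
FOLLOW(A) = {$, d}


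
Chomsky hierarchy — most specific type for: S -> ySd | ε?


Single nonterminal LHS, but y^n d^n is not regular
Classification: Type 2 (Context-Free)


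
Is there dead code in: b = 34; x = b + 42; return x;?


b is read by x's definition; x is returned
No dead code


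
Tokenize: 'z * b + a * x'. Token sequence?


Scan left to right, longest-match per lexeme
Tokens: ID(z), OP(*), ID(b), OP(+), ID(a), OP(*), ID(x)


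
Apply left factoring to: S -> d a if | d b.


Common prefix: 'd'
Factored: S -> d S', S' -> a if | b


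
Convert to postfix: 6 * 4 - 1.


Left to right (same or higher precedence on left)
Postfix: 6 4 * 1 -


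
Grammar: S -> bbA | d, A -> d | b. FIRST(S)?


Per alternative of S: FIRST(bbA) = {b}; FIRST(d) = {d}
FIRST(S) = {b, d}


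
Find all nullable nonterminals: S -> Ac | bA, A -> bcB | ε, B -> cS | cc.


A nonterminal is nullable iff some alternative derives ε (directly, or every symbol in it is nullable)
Nullable: {A}


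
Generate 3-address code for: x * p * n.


Break into single-operator statements:
t1 = x * p
t2 = t1 * n


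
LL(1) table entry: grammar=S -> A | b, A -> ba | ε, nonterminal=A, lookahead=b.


For [A, b]: 'b' ∈ FIRST(ba)
Entry: A -> ba


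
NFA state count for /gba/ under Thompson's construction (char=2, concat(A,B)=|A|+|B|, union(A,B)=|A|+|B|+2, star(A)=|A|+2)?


Syntax tree has 3 char leaf(s), 0 union(s), 0 star(s)
chars contribute 3×2 = 6; each union adds +2; each star adds +2
Total: 6 + 0 + 0 = 6 states


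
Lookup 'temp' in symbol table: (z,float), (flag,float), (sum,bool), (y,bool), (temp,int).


Lookup 'temp' → type int


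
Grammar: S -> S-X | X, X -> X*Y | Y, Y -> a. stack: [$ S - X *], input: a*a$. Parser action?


no handle; shift 'a'
Action: shift


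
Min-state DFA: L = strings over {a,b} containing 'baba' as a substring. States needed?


KMP-style automaton: 4 progress states + 1 absorbing accept = 5
Minimal DFA: 5 states


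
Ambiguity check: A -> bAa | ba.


balanced b^n…a^n: each string has a unique parse
Unambiguous


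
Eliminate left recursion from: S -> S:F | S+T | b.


Left-recursive alternatives: S:F, S+T; non-recursive: b
Introduce S': S -> bS', S' -> :FS' | +TS' | ε


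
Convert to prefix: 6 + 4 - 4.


left-to-right (same/higher precedence on left): tree is (- (+ 6 4) 4)
Prefix: - + 6 4 4


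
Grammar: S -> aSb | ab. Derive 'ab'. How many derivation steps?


Derivation: S => ab
Steps: 1


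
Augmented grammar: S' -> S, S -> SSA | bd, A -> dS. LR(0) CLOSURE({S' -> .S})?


Start: S' -> .S
For each item with dot before a nonterminal B, add B -> .γ for every B-production
Closure: [S' -> .S, S -> .SSA, S -> .bd]


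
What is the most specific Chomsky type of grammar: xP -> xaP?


LHS has context (more than one symbol) and |LHS| ≤ |RHS|
Classification: Type 1 (Context-Sensitive)


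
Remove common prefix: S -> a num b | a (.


Common prefix: 'a'
Factored: S -> a S', S' -> num b | (


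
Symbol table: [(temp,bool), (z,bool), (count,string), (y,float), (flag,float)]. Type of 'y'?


Lookup 'y' → type float


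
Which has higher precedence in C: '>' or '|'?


'>' is relational (level 7); '|' is bitwise OR (level 3)
Higher level binds tighter
'>' has higher precedence than '|'


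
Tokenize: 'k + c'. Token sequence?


Scan left to right, longest-match per lexeme
Tokens: ID(k), OP(+), ID(c)


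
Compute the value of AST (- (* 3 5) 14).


Evaluate inner: (* 3 5) = 15
Evaluate root: (- 15 14) = 1
Result: 1


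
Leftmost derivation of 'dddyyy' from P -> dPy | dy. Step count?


Derivation: P => dPy => ddPyy => dddyyy
Steps: 3


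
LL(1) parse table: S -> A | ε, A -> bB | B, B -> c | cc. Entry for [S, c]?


For [S, c]: 'c' ∈ FIRST(A)
Entry: S -> A


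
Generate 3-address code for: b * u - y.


Break into single-operator statements:
t1 = b * u
t2 = t1 - y


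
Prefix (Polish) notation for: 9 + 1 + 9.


left-to-right (same/higher precedence on left): tree is (+ (+ 9 1) 9)
Prefix: + + 9 1 9


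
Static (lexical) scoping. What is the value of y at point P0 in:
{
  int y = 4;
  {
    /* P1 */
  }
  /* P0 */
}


y declared in the same block as P0
y = 4


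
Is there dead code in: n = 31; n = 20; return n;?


first assignment to n is overwritten before any read
Dead: 'n = 31'


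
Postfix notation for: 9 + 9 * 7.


* has higher precedence, evaluate 9*7 first
Postfix: 9 9 7 * +


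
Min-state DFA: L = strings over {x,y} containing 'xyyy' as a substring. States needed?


KMP-style automaton: 4 progress states + 1 absorbing accept = 5
Minimal DFA: 5 states


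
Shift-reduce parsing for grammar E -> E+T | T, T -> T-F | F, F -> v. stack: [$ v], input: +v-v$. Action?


'v' on top is the handle for F -> v
Action: reduce (F -> v)


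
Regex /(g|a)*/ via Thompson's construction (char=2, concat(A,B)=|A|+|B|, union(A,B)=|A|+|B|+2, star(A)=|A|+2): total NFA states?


Syntax tree has 2 char leaf(s), 1 union(s), 1 star(s)
chars contribute 2×2 = 4; each union adds +2; each star adds +2
Total: 4 + 2 + 2 = 8 states


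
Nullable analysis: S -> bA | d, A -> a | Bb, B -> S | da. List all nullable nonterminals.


A nonterminal is nullable iff some alternative derives ε (directly, or every symbol in it is nullable)
Nullable: {}


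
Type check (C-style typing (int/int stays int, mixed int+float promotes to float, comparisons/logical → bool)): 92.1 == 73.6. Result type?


Operand types: float == float
Rule: comparison yields bool
Result type: bool


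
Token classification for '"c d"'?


Pattern: double-quoted sequence
Type: STRING_LITERAL


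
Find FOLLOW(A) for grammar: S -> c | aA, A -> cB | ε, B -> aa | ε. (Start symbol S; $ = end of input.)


$ ∈ FOLLOW(S). For each A -> αBβ: add FIRST(β)\{ε} to FOLLOW(B); if β nullable, add FOLLOW(A).
FOLLOW(A) = {$}


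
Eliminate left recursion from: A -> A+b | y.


Left-recursive alternatives: A+b; non-recursive: y
Introduce A': A -> yA', A' -> +bA' | ε


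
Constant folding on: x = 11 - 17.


11 - 17 = -6 at compile time
Optimized: x = -6


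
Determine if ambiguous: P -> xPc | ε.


balanced x^n…c^n: each string has a unique parse
Unambiguous


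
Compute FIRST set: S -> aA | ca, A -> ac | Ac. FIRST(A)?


Per alternative of A: FIRST(ac) = {a}; FIRST(Ac) = {a}
FIRST(A) = {a}


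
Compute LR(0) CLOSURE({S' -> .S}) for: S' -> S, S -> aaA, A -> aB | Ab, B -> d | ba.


Start: S' -> .S
For each item with dot before a nonterminal B, add B -> .γ for every B-production
Closure: [S' -> .S, S -> .aaA]


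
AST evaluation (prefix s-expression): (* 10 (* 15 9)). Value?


Evaluate inner: (* 15 9) = 135
Evaluate root: (* 10 135) = 1350
Result: 1350


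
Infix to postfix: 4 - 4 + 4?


Left to right (same or higher precedence on left)
Postfix: 4 4 - 4 +


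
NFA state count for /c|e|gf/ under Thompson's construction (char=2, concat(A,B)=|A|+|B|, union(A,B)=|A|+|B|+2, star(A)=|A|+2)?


Syntax tree has 4 char leaf(s), 2 union(s), 0 star(s)
chars contribute 4×2 = 8; each union adds +2; each star adds +2
Total: 8 + 4 + 0 = 12 states


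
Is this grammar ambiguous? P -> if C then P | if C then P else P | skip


dangling else: 'if C then if C then skip else skip' parses two ways
Ambiguous


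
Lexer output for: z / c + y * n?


Scan left to right, longest-match per lexeme
Tokens: ID(z), OP(/), ID(c), OP(+), ID(y), OP(*), ID(n)


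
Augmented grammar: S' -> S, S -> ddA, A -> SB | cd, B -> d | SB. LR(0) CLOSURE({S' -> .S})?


Start: S' -> .S
For each item with dot before a nonterminal B, add B -> .γ for every B-production
Closure: [S' -> .S, S -> .ddA]


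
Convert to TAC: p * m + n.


Break into single-operator statements:
t1 = p * m
t2 = t1 + n


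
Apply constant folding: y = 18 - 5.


18 - 5 = 13 at compile time
Optimized: y = 13


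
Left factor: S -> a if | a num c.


Common prefix: 'a'
Factored: S -> a S', S' -> if | num c


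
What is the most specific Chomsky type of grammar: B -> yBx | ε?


Single nonterminal LHS, but y^n x^n is not regular
Classification: Type 2 (Context-Free)


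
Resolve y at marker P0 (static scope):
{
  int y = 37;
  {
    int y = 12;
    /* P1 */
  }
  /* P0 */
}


y declared in the same block as P0
y = 37


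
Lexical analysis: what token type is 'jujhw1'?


Pattern: letter/underscore followed by alphanumerics, not a keyword
Type: IDENTIFIER


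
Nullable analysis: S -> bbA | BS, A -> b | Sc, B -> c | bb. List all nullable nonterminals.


A nonterminal is nullable iff some alternative derives ε (directly, or every symbol in it is nullable)
Nullable: {}


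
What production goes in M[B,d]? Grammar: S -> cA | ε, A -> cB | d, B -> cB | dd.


For [B, d]: 'd' ∈ FIRST(dd)
Entry: B -> dd


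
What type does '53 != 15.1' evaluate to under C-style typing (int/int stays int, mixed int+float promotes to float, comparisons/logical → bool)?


Operand types: int != float
Rule: comparison yields bool
Result type: bool


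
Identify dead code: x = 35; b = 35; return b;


x is assigned but never read
Dead: 'x = 35'


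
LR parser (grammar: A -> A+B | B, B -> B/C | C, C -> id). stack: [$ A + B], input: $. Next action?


handle 'A+B' on top; lookahead ∈ FOLLOW(A) = {+, $}
Action: reduce (A -> A+B)


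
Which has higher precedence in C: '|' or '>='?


'>=' is relational (level 7); '|' is bitwise OR (level 3)
Higher level binds tighter
'>=' has higher precedence than '|'


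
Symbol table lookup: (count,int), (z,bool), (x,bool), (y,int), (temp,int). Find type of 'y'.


Lookup 'y' → type int


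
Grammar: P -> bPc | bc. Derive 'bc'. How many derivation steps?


Derivation: P => bc
Steps: 1


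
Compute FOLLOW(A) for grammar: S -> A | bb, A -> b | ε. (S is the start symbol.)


$ ∈ FOLLOW(S). For each A -> αBβ: add FIRST(β)\{ε} to FOLLOW(B); if β nullable, add FOLLOW(A).
FOLLOW(A) = {$}


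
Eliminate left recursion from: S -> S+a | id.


Left-recursive alternatives: S+a; non-recursive: id
Introduce S': S -> idS', S' -> +aS' | ε


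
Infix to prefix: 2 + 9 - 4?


left-to-right (same/higher precedence on left): tree is (- (+ 2 9) 4)
Prefix: - + 2 9 4


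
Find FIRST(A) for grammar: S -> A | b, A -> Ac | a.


Per alternative of A: FIRST(Ac) = {a}; FIRST(a) = {a}
FIRST(A) = {a}


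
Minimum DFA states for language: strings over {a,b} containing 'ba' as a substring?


KMP-style automaton: 2 progress states + 1 absorbing accept = 3
Minimal DFA: 3 states


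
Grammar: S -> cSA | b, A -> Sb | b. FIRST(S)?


Per alternative of S: FIRST(cSA) = {c}; FIRST(b) = {b}
FIRST(S) = {b, c}


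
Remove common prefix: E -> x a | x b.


Common prefix: 'x'
Factored: E -> x E', E' -> a | b


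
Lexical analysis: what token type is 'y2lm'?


Pattern: letter/underscore followed by alphanumerics, not a keyword
Type: IDENTIFIER


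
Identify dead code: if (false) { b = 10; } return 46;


condition is constant false, so the whole block is unreachable
Dead: 'if (false) { b = 10; }'


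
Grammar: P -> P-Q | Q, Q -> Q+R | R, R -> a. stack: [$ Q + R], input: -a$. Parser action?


handle 'Q+R' on top
Action: reduce (Q -> Q+R)


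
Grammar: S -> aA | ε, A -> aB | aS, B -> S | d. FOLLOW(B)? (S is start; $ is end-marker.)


$ ∈ FOLLOW(S). For each A -> αBβ: add FIRST(β)\{ε} to FOLLOW(B); if β nullable, add FOLLOW(A).
FOLLOW(B) = {$}


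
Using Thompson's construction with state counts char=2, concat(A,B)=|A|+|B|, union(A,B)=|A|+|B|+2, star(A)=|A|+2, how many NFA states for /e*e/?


Syntax tree has 2 char leaf(s), 0 union(s), 1 star(s)
chars contribute 2×2 = 4; each union adds +2; each star adds +2
Total: 4 + 0 + 2 = 6 states
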